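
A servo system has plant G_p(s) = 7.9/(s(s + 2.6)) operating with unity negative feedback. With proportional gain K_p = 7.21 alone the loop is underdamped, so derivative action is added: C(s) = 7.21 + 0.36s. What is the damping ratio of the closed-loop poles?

Forward path: (7.21 + 0.36s)·7.9/(s(s+2.6)). The closed-loop characteristic equation is s² + (2.6 + 7.9·0.36)s + 7.9·7.21 = 0.
That is s² + 5.444s + 56.96 = 0, so ω_n = 7.547 rad/s and ζ = 5.444/(2·7.547) = 0.3607.

ζ = 0.361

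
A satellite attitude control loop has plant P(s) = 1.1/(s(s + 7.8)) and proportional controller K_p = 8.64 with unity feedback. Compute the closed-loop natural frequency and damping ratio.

1 + K_p·P(s) = 0 gives s² + 7.8s + 9.504 = 0.
So ω_n² = 9.504 ⇒ ω_n = 3.083 rad/s, and ζ = 7.8/(2ω_n) = 1.27.

ω_n = 3.08 rad/s, ζ = 1.27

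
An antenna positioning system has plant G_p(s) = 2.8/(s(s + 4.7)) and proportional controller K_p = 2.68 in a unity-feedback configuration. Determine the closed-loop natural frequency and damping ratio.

With unity feedback the closed-loop characteristic equation is s² + 4.7s + 2.68·2.8 = s² + 4.7s + 7.504 = 0.
So ω_n² = 7.504 ⇒ ω_n = 2.739 rad/s, and ζ = 4.7/(2ω_n) = 0.858.

ω_n = 2.74 rad/s, ζ = 0.858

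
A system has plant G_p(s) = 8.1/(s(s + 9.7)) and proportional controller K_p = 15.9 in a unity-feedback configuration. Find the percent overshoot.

22.6%

Closed-loop characteristic equation: s² + 9.7s + 128.8 = 0, so ω_n = 11.35 rad/s and ζ = 9.7/(2·11.35) = 0.4274.
%OS = 100·exp(−πζ/√(1−ζ²)) = 100·exp(−π·0.4274/√0.8174) = 22.6%.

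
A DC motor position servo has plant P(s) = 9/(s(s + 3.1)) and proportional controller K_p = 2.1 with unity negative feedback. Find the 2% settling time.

The closed-loop denominator s² + 3.1s + 18.9 gives ω_n = √18.9 = 4.347 and ζ = 3.1/(2ω_n) = 0.3565.
2% settling time T_s ≈ 4/(ζω_n) = 4/1.55 = 2.58 s.

T_s ≈ 2.58 s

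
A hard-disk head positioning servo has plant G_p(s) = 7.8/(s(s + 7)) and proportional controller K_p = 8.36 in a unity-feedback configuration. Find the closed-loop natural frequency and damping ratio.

ω_n = 8.08 rad/s, ζ = 0.433

The closed-loop denominator is s(s+7) + 8.36·7.8 = s² + 7s + 65.21.
So ω_n² = 65.21 ⇒ ω_n = 8.075 rad/s, and ζ = 7/(2ω_n) = 0.433.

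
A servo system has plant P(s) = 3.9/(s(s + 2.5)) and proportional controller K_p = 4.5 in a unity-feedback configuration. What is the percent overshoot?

From 1 + K_pP(s) = 0: s² + 2.5s + 17.55 = 0 ⇒ ω_n = 4.189, ζ = 0.2984.
%OS = 100·exp(−πζ/√(1−ζ²)) = 100·exp(−π·0.2984/√0.911) = 37.5%.

37.5%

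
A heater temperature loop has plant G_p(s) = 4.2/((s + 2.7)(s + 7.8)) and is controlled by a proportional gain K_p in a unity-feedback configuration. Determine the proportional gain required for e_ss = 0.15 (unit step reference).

For a type-0 loop with proportional control, e_ss = 1/(1 + K_p·G_p(0)).
G_p(0) = 0.1994. Require 1/(1 + K_p·0.1994) = 0.15, so 1 + 0.1994·K_p = 6.667.
K_p = (6.667 − 1)/0.1994 = 28.4.

K_p = 28.4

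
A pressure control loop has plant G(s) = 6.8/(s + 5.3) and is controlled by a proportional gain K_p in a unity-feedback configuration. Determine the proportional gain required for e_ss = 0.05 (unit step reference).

K_p = 14.8

Steady-state error for a unit step on this type-0 loop is 1/(1 + K_p·G(0)).
G(0) = 1.283. Require 1/(1 + K_p·1.283) = 0.05, so 1 + 1.283·K_p = 20.
K_p = (20 − 1)/1.283 = 14.8.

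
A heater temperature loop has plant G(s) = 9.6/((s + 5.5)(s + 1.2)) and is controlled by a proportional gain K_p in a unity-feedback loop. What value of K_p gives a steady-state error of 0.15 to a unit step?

The loop is type 0, so e_ss(step) = 1/(1 + K_pos) with K_pos = K_p·G(0).
G(0) = 1.455. Require 1/(1 + K_p·1.455) = 0.15, so 1 + 1.455·K_p = 6.667.
K_p = (6.667 − 1)/1.455 = 3.9.

K_p = 3.9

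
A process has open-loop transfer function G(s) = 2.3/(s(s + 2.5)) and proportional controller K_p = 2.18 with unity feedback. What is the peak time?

T_p = 1.69 s

From 1 + K_pG(s) = 0: s² + 2.5s + 5.014 = 0 ⇒ ω_n = 2.239, ζ = 0.5582.
Damped frequency ω_d = ω_n√(1−ζ²) = 1.858 rad/s, so peak time T_p = π/ω_d = 1.69 s.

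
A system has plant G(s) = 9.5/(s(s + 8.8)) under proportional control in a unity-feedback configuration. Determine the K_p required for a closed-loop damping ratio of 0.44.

K_p = 10.5

Closed-loop characteristic equation: s² + 8.8s + K_p·9.5 = 0.
So ω_n = √(9.5K_p) and 2ζω_n = 8.8, giving ζ = 8.8/(2√(9.5K_p)).
Setting ζ = 0.44: √(9.5K_p) = 8.8/(2·0.44) = 10, so K_p = 100/9.5 = 10.5.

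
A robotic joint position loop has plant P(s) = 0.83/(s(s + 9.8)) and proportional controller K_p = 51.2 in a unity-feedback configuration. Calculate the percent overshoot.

The closed-loop denominator s² + 9.8s + 42.5 gives ω_n = √42.5 = 6.519 and ζ = 9.8/(2ω_n) = 0.7517.
%OS = 100·exp(−πζ/√(1−ζ²)) = 100·exp(−π·0.7517/√0.435) = 2.79%.

2.79%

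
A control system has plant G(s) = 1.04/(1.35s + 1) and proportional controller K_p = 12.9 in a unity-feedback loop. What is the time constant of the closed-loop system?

τ = 0.0936 s

Closed loop: T(s) = K_p·G/(1+K_p·G) = 13.42/(1.35s + 1 + 13.42), with pole at s = −(1 + 13.42)/1.35 = −10.68.
Closed-loop time constant τ = 1/10.68 = 0.0936 s.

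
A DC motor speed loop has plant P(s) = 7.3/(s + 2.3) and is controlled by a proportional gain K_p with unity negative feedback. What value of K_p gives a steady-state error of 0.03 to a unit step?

K_p = 10.2

For a type-0 loop with proportional control, e_ss = 1/(1 + K_p·P(0)).
P(0) = 3.174. Require 1/(1 + K_p·3.174) = 0.03, so 1 + 3.174·K_p = 33.33.
K_p = (33.33 − 1)/3.174 = 10.2.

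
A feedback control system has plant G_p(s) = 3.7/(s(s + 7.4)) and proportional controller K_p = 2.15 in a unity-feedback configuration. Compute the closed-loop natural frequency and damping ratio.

With unity feedback the closed-loop characteristic equation is s² + 7.4s + 2.15·3.7 = s² + 7.4s + 7.955 = 0.
Matching s² + 2ζω_n s + ω_n²: ω_n = √7.955 = 2.82 rad/s and 2ζω_n = 7.4, so ζ = 7.4/(2·2.82) = 1.31.

ω_n = 2.82 rad/s, ζ = 1.31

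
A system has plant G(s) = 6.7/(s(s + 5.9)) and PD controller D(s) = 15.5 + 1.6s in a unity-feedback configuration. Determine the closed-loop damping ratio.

ζ = 0.815

Forward path: (15.5 + 1.6s)·6.7/(s(s+5.9)). The closed-loop characteristic equation is s² + (5.9 + 6.7·1.6)s + 6.7·15.5 = 0.
That is s² + 16.62s + 103.9 = 0, so ω_n = 10.19 rad/s and ζ = 16.62/(2·10.19) = 0.8155.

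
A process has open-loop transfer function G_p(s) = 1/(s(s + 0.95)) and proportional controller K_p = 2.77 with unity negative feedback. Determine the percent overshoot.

39.2%

From 1 + K_pG_p(s) = 0: s² + 0.95s + 2.77 = 0 ⇒ ω_n = 1.664, ζ = 0.2854.
%OS = 100·exp(−πζ/√(1−ζ²)) = 100·exp(−π·0.2854/√0.9185) = 39.2%.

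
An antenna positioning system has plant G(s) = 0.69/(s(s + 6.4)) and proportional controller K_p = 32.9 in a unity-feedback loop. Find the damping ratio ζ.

ζ = 0.672

The closed-loop denominator is s(s+6.4) + 32.9·0.69 = s² + 6.4s + 22.7.
So ω_n² = 22.7 ⇒ ω_n = 4.765 rad/s, and ζ = 6.4/(2ω_n) = 0.672.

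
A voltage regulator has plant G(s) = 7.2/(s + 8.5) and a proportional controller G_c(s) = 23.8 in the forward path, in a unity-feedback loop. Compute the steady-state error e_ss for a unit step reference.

The loop is type 0. Static position error constant K_pos = G_c(0)·G(0) = 23.8·0.8471 = 20.16.
Steady-state error to a unit step: e_ss = 1/(1+K_pos) = 1/21.16 = 0.0473.

0.0473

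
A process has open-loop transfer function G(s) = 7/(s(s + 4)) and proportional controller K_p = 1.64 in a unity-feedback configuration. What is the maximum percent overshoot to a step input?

10.1%

The closed-loop denominator s² + 4s + 11.48 gives ω_n = √11.48 = 3.388 and ζ = 4/(2ω_n) = 0.5903.
%OS = 100·exp(−πζ/√(1−ζ²)) = 100·exp(−π·0.5903/√0.6516) = 10.1%.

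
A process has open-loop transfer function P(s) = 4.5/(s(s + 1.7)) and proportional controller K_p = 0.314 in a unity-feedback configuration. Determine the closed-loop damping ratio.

With unity feedback the closed-loop characteristic equation is s² + 1.7s + 0.314·4.5 = s² + 1.7s + 1.413 = 0.
Matching s² + 2ζω_n s + ω_n²: ω_n = √1.413 = 1.189 rad/s and 2ζω_n = 1.7, so ζ = 1.7/(2·1.189) = 0.715.

ζ = 0.715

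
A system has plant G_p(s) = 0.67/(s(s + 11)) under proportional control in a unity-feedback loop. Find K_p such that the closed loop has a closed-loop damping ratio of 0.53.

K_p = 161

Closed-loop characteristic equation: s² + 11s + K_p·0.67 = 0.
So ω_n = √(0.67K_p) and 2ζω_n = 11, giving ζ = 11/(2√(0.67K_p)).
Setting ζ = 0.53: √(0.67K_p) = 11/(2·0.53) = 10.38, so K_p = 107.7/0.67 = 161.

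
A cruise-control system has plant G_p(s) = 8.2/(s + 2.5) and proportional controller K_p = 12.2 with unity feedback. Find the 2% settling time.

T_s ≈ 0.039 s

Closed-loop transfer function: T(s) = K_p·G_p(s)/(1 + K_p·G_p(s)) = 100/(s + 2.5 + 100) = 100/(s + 102.5).
Time constant τ = 1/102.5 = 0.009752 s, so the 2% settling time is about 4τ = 0.039 s.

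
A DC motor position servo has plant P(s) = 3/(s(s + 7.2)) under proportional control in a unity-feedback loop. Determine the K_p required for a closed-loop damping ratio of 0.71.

Closed-loop characteristic equation: s² + 7.2s + K_p·3 = 0.
So ω_n = √(3K_p) and 2ζω_n = 7.2, giving ζ = 7.2/(2√(3K_p)).
Setting ζ = 0.71: √(3K_p) = 7.2/(2·0.71) = 5.07, so K_p = 25.71/3 = 8.57.

K_p = 8.57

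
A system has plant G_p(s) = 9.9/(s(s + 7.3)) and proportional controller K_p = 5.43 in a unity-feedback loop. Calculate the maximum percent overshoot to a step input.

16.5%

From 1 + K_pG_p(s) = 0: s² + 7.3s + 53.76 = 0 ⇒ ω_n = 7.332, ζ = 0.4978.
%OS = 100·exp(−πζ/√(1−ζ²)) = 100·exp(−π·0.4978/√0.7522) = 16.5%.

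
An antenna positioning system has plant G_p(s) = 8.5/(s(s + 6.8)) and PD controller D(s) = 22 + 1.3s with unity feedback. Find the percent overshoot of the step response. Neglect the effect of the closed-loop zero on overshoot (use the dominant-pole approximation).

Forward path: (22 + 1.3s)·8.5/(s(s+6.8)). The closed-loop characteristic equation is s² + (6.8 + 8.5·1.3)s + 8.5·22 = 0.
That is s² + 17.85s + 187 = 0, so ω_n = 13.67 rad/s and ζ = 17.85/(2·13.67) = 0.6527.
%OS = 100·exp(−πζ/√(1−ζ²)) = 6.68%.

6.68%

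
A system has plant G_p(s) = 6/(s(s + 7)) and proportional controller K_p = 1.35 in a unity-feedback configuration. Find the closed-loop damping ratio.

1 + K_p·G_p(s) = 0 gives s² + 7s + 8.1 = 0.
Matching s² + 2ζω_n s + ω_n²: ω_n = √8.1 = 2.846 rad/s and 2ζω_n = 7, so ζ = 7/(2·2.846) = 1.23.

ζ = 1.23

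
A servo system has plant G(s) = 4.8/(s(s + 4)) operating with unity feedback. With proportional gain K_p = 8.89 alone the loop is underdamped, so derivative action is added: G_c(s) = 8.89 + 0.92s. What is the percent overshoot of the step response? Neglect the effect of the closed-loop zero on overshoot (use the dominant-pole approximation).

7.09%

Forward path: (8.89 + 0.92s)·4.8/(s(s+4)). The closed-loop characteristic equation is s² + (4 + 4.8·0.92)s + 4.8·8.89 = 0.
That is s² + 8.416s + 42.67 = 0, so ω_n = 6.532 rad/s and ζ = 8.416/(2·6.532) = 0.6442.
%OS = 100·exp(−πζ/√(1−ζ²)) = 7.09%.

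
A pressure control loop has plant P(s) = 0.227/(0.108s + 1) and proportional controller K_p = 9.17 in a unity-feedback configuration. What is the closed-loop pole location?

Closed loop: T(s) = K_p·P/(1+K_p·P) = 2.082/(0.108s + 1 + 2.082), with pole at s = −(1 + 2.082)/0.108 = −28.53.

s = -28.53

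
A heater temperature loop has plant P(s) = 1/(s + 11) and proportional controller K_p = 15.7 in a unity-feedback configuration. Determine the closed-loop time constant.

τ = 0.0375 s

Closed-loop transfer function: T(s) = K_p·P(s)/(1 + K_p·P(s)) = 15.7/(s + 11 + 15.7) = 15.7/(s + 26.7).
Time constant τ = 1/26.7 = 0.0375 s.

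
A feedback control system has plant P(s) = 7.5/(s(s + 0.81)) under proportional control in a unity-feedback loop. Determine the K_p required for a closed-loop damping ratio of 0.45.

Closed-loop characteristic equation: s² + 0.81s + K_p·7.5 = 0.
So ω_n = √(7.5K_p) and 2ζω_n = 0.81, giving ζ = 0.81/(2√(7.5K_p)).
Setting ζ = 0.45: √(7.5K_p) = 0.81/(2·0.45) = 0.9, so K_p = 0.81/7.5 = 0.108.

K_p = 0.108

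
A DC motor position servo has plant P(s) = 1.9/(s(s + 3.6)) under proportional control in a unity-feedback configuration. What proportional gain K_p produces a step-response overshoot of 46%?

K_p = 29.6

From %OS = 100·exp(−πζ/√(1−ζ²)) = 46%, ζ = −ln(0.46)/√(π²+ln²(0.46)) = 0.24.
Characteristic equation s² + 3.6s + 1.9K_p = 0 gives ζ = 3.6/(2√(1.9K_p)).
Setting ζ = 0.24: √(1.9K_p) = 3.6/(2·0.24) = 7.501, so K_p = 56.27/1.9 = 29.6.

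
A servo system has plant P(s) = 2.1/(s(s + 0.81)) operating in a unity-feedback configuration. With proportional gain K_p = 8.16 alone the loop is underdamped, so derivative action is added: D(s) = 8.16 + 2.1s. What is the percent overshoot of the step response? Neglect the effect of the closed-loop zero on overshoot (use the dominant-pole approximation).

Forward path: (8.16 + 2.1s)·2.1/(s(s+0.81)). The closed-loop characteristic equation is s² + (0.81 + 2.1·2.1)s + 2.1·8.16 = 0.
That is s² + 5.22s + 17.14 = 0, so ω_n = 4.14 rad/s and ζ = 5.22/(2·4.14) = 0.6305.
%OS = 100·exp(−πζ/√(1−ζ²)) = 7.79%.

7.79%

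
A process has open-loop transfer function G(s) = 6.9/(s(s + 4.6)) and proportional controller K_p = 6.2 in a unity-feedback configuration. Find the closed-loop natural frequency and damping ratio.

ω_n = 6.54 rad/s, ζ = 0.352

1 + K_p·G(s) = 0 gives s² + 4.6s + 42.78 = 0.
Matching s² + 2ζω_n s + ω_n²: ω_n = √42.78 = 6.541 rad/s and 2ζω_n = 4.6, so ζ = 4.6/(2·6.541) = 0.352.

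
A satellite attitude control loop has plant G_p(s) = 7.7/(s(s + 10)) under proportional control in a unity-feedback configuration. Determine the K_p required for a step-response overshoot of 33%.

From %OS = 100·exp(−πζ/√(1−ζ²)) = 33%, ζ = −ln(0.33)/√(π²+ln²(0.33)) = 0.3328.
Characteristic equation s² + 10s + 7.7K_p = 0 gives ζ = 10/(2√(7.7K_p)).
Setting ζ = 0.3328: √(7.7K_p) = 10/(2·0.3328) = 15.02, so K_p = 225.7/7.7 = 29.3.

K_p = 29.3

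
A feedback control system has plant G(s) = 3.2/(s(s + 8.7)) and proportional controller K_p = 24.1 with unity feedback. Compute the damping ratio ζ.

With unity feedback the closed-loop characteristic equation is s² + 8.7s + 24.1·3.2 = s² + 8.7s + 77.12 = 0.
Matching s² + 2ζω_n s + ω_n²: ω_n = √77.12 = 8.782 rad/s and 2ζω_n = 8.7, so ζ = 8.7/(2·8.782) = 0.495.

ζ = 0.495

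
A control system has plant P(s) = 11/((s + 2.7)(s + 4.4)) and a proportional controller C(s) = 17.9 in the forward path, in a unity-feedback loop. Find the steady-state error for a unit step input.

The loop is type 0. Static position error constant K_pos = C(0)·P(0) = 17.9·0.9259 = 16.57.
Steady-state error to a unit step: e_ss = 1/(1+K_pos) = 1/17.57 = 0.0569.

0.0569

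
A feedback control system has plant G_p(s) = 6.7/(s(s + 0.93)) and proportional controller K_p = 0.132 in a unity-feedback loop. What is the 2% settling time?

Closed-loop characteristic equation: s² + 0.93s + 0.8844 = 0, so ω_n = 0.9404 rad/s and ζ = 0.93/(2·0.9404) = 0.4945.
2% settling time T_s ≈ 4/(ζω_n) = 4/0.465 = 8.6 s.

T_s ≈ 8.6 s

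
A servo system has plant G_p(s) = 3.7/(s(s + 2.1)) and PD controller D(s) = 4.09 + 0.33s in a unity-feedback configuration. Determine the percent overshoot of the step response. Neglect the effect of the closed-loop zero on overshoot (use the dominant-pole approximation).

Forward path: (4.09 + 0.33s)·3.7/(s(s+2.1)). The closed-loop characteristic equation is s² + (2.1 + 3.7·0.33)s + 3.7·4.09 = 0.
That is s² + 3.321s + 15.13 = 0, so ω_n = 3.89 rad/s and ζ = 3.321/(2·3.89) = 0.4269.
%OS = 100·exp(−πζ/√(1−ζ²)) = 22.7%.

22.7%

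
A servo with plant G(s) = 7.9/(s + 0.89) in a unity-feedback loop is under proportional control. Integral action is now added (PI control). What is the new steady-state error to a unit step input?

0

The integrator makes K_pos = lim_{s→0} C(s)G(s) infinite, so e_ss = 1/(1+K_pos) = 0.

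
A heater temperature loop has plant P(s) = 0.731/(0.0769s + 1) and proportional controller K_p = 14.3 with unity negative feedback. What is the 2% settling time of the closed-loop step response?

T_s ≈ 0.0269 s

Closed loop: T(s) = K_p·P/(1+K_p·P) = 10.45/(0.0769s + 1 + 10.45), with pole at s = −(1 + 10.45)/0.0769 = −148.9.
τ = 1/148.9 = 0.006714 s, so 2% settling time ≈ 4τ = 0.0269 s.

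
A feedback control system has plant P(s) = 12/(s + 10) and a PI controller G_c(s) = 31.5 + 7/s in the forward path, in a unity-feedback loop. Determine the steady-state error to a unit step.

0

The open loop G_c(s)P(s) has a pole at the origin (type 1), so the static position error constant is infinite and e_ss = 1/(1+∞) = 0.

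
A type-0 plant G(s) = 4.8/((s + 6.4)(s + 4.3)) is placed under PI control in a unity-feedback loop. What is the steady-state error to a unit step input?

The PI controller's integrator makes the forward path type 1, so e_ss to a step is zero.

0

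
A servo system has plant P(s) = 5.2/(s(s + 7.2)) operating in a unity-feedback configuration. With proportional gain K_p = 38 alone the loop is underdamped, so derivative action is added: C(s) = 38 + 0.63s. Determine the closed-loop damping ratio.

ζ = 0.373

Forward path: (38 + 0.63s)·5.2/(s(s+7.2)). The closed-loop characteristic equation is s² + (7.2 + 5.2·0.63)s + 5.2·38 = 0.
That is s² + 10.48s + 197.6 = 0, so ω_n = 14.06 rad/s and ζ = 10.48/(2·14.06) = 0.3726.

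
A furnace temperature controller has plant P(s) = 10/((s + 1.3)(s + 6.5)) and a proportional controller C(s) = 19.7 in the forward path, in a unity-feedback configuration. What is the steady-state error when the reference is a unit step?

The loop is type 0. Static position error constant K_pos = C(0)·P(0) = 19.7·1.183 = 23.31.
Steady-state error to a unit step: e_ss = 1/(1+K_pos) = 1/24.31 = 0.0411.

0.0411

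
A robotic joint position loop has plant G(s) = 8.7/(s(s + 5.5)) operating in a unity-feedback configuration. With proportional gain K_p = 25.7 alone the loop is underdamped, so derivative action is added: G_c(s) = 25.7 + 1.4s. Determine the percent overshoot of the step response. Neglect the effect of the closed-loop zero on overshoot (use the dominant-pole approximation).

10%

Forward path: (25.7 + 1.4s)·8.7/(s(s+5.5)). The closed-loop characteristic equation is s² + (5.5 + 8.7·1.4)s + 8.7·25.7 = 0.
That is s² + 17.68s + 223.6 = 0, so ω_n = 14.95 rad/s and ζ = 17.68/(2·14.95) = 0.5912.
%OS = 100·exp(−πζ/√(1−ζ²)) = 10%.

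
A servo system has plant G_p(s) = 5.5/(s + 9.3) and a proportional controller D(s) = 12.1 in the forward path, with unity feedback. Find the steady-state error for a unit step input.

0.123

The loop is type 0. Static position error constant K_pos = D(0)·G_p(0) = 12.1·0.5914 = 7.156.
Steady-state error to a unit step: e_ss = 1/(1+K_pos) = 1/8.156 = 0.123.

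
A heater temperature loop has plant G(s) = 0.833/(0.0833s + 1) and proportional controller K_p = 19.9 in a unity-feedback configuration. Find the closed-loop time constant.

Closed loop: T(s) = K_p·G/(1+K_p·G) = 16.58/(0.0833s + 1 + 16.58), with pole at s = −(1 + 16.58)/0.0833 = −211.
Closed-loop time constant τ = 1/211 = 0.00474 s.

τ = 0.00474 s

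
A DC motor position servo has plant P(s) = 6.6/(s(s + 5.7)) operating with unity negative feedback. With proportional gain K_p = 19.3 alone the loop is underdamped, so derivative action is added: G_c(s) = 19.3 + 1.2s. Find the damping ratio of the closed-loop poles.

ζ = 0.603

Forward path: (19.3 + 1.2s)·6.6/(s(s+5.7)). The closed-loop characteristic equation is s² + (5.7 + 6.6·1.2)s + 6.6·19.3 = 0.
That is s² + 13.62s + 127.4 = 0, so ω_n = 11.29 rad/s and ζ = 13.62/(2·11.29) = 0.6034.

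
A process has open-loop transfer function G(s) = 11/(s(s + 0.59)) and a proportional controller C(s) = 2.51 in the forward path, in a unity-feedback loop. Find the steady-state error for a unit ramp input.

The loop has one pole at the origin (type 1). Velocity error constant K_v = lim_{s→0} s·C(s)G(s) = 2.51·11/0.59 = 46.8.
Steady-state error to a unit ramp: e_ss = 1/K_v = 0.0214.

0.0214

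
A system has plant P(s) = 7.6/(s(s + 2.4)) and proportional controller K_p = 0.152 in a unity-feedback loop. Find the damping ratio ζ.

1 + K_p·P(s) = 0 gives s² + 2.4s + 1.155 = 0.
So ω_n² = 1.155 ⇒ ω_n = 1.075 rad/s, and ζ = 2.4/(2ω_n) = 1.12.

ζ = 1.12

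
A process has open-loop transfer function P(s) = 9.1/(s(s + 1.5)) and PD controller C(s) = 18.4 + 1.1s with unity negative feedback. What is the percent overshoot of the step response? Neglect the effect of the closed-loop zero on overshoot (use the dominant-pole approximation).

21%

Forward path: (18.4 + 1.1s)·9.1/(s(s+1.5)). The closed-loop characteristic equation is s² + (1.5 + 9.1·1.1)s + 9.1·18.4 = 0.
That is s² + 11.51s + 167.4 = 0, so ω_n = 12.94 rad/s and ζ = 11.51/(2·12.94) = 0.4447.
%OS = 100·exp(−πζ/√(1−ζ²)) = 21%.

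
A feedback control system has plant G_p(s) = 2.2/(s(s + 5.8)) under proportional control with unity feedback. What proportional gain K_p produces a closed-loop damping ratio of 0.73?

K_p = 7.17

Closed-loop characteristic equation: s² + 5.8s + K_p·2.2 = 0.
So ω_n = √(2.2K_p) and 2ζω_n = 5.8, giving ζ = 5.8/(2√(2.2K_p)).
Setting ζ = 0.73: √(2.2K_p) = 5.8/(2·0.73) = 3.973, so K_p = 15.78/2.2 = 7.17.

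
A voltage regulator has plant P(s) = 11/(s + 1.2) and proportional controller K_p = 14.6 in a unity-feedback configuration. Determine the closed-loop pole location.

Closed-loop transfer function: T(s) = K_p·P(s)/(1 + K_p·P(s)) = 160.6/(s + 1.2 + 160.6) = 160.6/(s + 161.8).
The closed-loop pole is at s = −161.8.

s = -161.8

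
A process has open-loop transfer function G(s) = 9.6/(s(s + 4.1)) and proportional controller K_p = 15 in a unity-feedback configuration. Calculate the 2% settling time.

Closed-loop characteristic equation: s² + 4.1s + 144 = 0, so ω_n = 12 rad/s and ζ = 4.1/(2·12) = 0.1708.
2% settling time T_s ≈ 4/(ζω_n) = 4/2.05 = 1.95 s.

T_s ≈ 1.95 s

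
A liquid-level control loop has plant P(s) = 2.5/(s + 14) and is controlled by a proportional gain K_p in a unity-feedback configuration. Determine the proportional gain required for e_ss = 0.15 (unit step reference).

For a type-0 loop with proportional control, e_ss = 1/(1 + K_p·P(0)).
P(0) = 0.1786. Require 1/(1 + K_p·0.1786) = 0.15, so 1 + 0.1786·K_p = 6.667.
K_p = (6.667 − 1)/0.1786 = 31.7.

K_p = 31.7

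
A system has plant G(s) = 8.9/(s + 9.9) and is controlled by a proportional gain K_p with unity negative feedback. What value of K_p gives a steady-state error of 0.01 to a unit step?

K_p = 110

For a type-0 loop with proportional control, e_ss = 1/(1 + K_p·G(0)).
G(0) = 0.899. Require 1/(1 + K_p·0.899) = 0.01, so 1 + 0.899·K_p = 100.
K_p = (100 − 1)/0.899 = 110.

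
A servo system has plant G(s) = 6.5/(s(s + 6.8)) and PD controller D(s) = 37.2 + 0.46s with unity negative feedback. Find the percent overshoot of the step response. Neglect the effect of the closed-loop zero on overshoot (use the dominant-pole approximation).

35.3%

Forward path: (37.2 + 0.46s)·6.5/(s(s+6.8)). The closed-loop characteristic equation is s² + (6.8 + 6.5·0.46)s + 6.5·37.2 = 0.
That is s² + 9.79s + 241.8 = 0, so ω_n = 15.55 rad/s and ζ = 9.79/(2·15.55) = 0.3148.
%OS = 100·exp(−πζ/√(1−ζ²)) = 35.3%.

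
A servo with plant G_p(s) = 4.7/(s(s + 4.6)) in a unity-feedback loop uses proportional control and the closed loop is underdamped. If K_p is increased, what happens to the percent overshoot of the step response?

Characteristic equation s² + 4.6s + K_p·4.7 = 0: raising K_p raises ω_n while 2ζω_n = 4.6 is fixed, so ζ falls and overshoot grows.

increase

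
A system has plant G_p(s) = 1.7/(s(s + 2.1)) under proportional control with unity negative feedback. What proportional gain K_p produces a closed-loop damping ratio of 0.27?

Closed-loop characteristic equation: s² + 2.1s + K_p·1.7 = 0.
So ω_n = √(1.7K_p) and 2ζω_n = 2.1, giving ζ = 2.1/(2√(1.7K_p)).
Setting ζ = 0.27: √(1.7K_p) = 2.1/(2·0.27) = 3.889, so K_p = 15.12/1.7 = 8.9.

K_p = 8.9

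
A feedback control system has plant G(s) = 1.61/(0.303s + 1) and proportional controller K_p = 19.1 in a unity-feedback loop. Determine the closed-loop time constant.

Closed loop: T(s) = K_p·G/(1+K_p·G) = 30.75/(0.303s + 1 + 30.75), with pole at s = −(1 + 30.75)/0.303 = −104.8.
Closed-loop time constant τ = 1/104.8 = 0.00954 s.

τ = 0.00954 s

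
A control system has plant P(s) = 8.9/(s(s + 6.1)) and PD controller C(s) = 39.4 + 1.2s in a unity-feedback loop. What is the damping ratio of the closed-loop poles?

ζ = 0.448

Forward path: (39.4 + 1.2s)·8.9/(s(s+6.1)). The closed-loop characteristic equation is s² + (6.1 + 8.9·1.2)s + 8.9·39.4 = 0.
That is s² + 16.78s + 350.7 = 0, so ω_n = 18.73 rad/s and ζ = 16.78/(2·18.73) = 0.448.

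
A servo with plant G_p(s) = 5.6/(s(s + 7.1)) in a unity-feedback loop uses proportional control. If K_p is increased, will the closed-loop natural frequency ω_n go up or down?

increase

ω_n = √(5.6·K_p), which grows with K_p.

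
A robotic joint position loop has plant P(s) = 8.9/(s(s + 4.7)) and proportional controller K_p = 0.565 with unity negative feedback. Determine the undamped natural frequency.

With unity feedback the closed-loop characteristic equation is s² + 4.7s + 0.565·8.9 = s² + 4.7s + 5.028 = 0.
So ω_n² = 5.028 ⇒ ω_n = 2.242 rad/s, and ζ = 4.7/(2ω_n) = 1.05.

ω_n = 2.24 rad/s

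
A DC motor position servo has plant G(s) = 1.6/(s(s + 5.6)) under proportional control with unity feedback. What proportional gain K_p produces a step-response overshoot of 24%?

From %OS = 100·exp(−πζ/√(1−ζ²)) = 24%, ζ = −ln(0.24)/√(π²+ln²(0.24)) = 0.4136.
Characteristic equation s² + 5.6s + 1.6K_p = 0 gives ζ = 5.6/(2√(1.6K_p)).
Setting ζ = 0.4136: √(1.6K_p) = 5.6/(2·0.4136) = 6.77, so K_p = 45.83/1.6 = 28.6.

K_p = 28.6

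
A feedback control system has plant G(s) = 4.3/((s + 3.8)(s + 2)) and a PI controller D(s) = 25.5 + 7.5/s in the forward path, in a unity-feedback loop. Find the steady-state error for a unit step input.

0

The open loop D(s)G(s) has a pole at the origin (type 1), so the static position error constant is infinite and e_ss = 1/(1+∞) = 0.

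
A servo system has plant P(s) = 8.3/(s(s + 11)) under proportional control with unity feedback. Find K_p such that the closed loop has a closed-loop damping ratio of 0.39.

Closed-loop characteristic equation: s² + 11s + K_p·8.3 = 0.
So ω_n = √(8.3K_p) and 2ζω_n = 11, giving ζ = 11/(2√(8.3K_p)).
Setting ζ = 0.39: √(8.3K_p) = 11/(2·0.39) = 14.1, so K_p = 198.9/8.3 = 24.

K_p = 24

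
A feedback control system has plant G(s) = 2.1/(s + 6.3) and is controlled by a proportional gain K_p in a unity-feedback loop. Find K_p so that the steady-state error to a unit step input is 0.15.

Steady-state error for a unit step on this type-0 loop is 1/(1 + K_p·G(0)).
G(0) = 0.3333. Require 1/(1 + K_p·0.3333) = 0.15, so 1 + 0.3333·K_p = 6.667.
K_p = (6.667 − 1)/0.3333 = 17.

K_p = 17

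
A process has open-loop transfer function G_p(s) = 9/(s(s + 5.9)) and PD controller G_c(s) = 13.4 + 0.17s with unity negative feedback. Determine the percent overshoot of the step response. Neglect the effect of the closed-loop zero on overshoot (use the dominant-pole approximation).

Forward path: (13.4 + 0.17s)·9/(s(s+5.9)). The closed-loop characteristic equation is s² + (5.9 + 9·0.17)s + 9·13.4 = 0.
That is s² + 7.43s + 120.6 = 0, so ω_n = 10.98 rad/s and ζ = 7.43/(2·10.98) = 0.3383.
%OS = 100·exp(−πζ/√(1−ζ²)) = 32.3%.

32.3%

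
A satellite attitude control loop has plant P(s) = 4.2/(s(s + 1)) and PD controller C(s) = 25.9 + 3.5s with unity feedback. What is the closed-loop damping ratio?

ζ = 0.753

Forward path: (25.9 + 3.5s)·4.2/(s(s+1)). The closed-loop characteristic equation is s² + (1 + 4.2·3.5)s + 4.2·25.9 = 0.
That is s² + 15.7s + 108.8 = 0, so ω_n = 10.43 rad/s and ζ = 15.7/(2·10.43) = 0.7527.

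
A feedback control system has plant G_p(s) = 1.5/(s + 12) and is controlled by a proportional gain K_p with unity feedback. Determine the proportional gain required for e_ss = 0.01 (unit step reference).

K_p = 792

For a type-0 loop with proportional control, e_ss = 1/(1 + K_p·G_p(0)).
G_p(0) = 0.125. Require 1/(1 + K_p·0.125) = 0.01, so 1 + 0.125·K_p = 100.
K_p = (100 − 1)/0.125 = 792.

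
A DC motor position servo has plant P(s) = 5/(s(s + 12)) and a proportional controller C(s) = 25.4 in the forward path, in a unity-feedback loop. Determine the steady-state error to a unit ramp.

0.0945

The loop has one pole at the origin (type 1). Velocity error constant K_v = lim_{s→0} s·C(s)P(s) = 25.4·5/12 = 10.58.
Steady-state error to a unit ramp: e_ss = 1/K_v = 0.0945.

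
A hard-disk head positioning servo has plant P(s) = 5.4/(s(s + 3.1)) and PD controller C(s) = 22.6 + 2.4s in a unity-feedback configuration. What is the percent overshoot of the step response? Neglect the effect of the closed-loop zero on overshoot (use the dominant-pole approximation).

Forward path: (22.6 + 2.4s)·5.4/(s(s+3.1)). The closed-loop characteristic equation is s² + (3.1 + 5.4·2.4)s + 5.4·22.6 = 0.
That is s² + 16.06s + 122 = 0, so ω_n = 11.05 rad/s and ζ = 16.06/(2·11.05) = 0.7269.
%OS = 100·exp(−πζ/√(1−ζ²)) = 3.6%.

3.6%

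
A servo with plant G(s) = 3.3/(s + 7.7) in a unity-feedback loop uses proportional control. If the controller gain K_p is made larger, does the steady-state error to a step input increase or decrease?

decrease

e_ss = 1/(1 + K_p·G(0)); a larger K_p raises the denominator, so e_ss decreases.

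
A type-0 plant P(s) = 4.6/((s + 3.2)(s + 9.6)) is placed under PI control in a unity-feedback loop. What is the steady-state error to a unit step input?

0

The PI controller's integrator makes the forward path type 1, so e_ss to a step is zero.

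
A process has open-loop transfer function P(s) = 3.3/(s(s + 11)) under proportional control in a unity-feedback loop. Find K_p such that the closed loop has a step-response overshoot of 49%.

From %OS = 100·exp(−πζ/√(1−ζ²)) = 49%, ζ = −ln(0.49)/√(π²+ln²(0.49)) = 0.2214.
Characteristic equation s² + 11s + 3.3K_p = 0 gives ζ = 11/(2√(3.3K_p)).
Setting ζ = 0.2214: √(3.3K_p) = 11/(2·0.2214) = 24.84, so K_p = 617/3.3 = 187.

K_p = 187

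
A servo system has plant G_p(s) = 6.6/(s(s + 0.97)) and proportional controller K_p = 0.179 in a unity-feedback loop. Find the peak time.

T_p = 3.23 s

The closed-loop denominator s² + 0.97s + 1.181 gives ω_n = √1.181 = 1.087 and ζ = 0.97/(2ω_n) = 0.4462.
Damped frequency ω_d = ω_n√(1−ζ²) = 0.9727 rad/s, so peak time T_p = π/ω_d = 3.23 s.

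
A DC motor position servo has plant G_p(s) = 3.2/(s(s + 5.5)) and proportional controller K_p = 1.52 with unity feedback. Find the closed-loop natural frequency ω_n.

ω_n = 2.21 rad/s

The closed-loop denominator is s(s+5.5) + 1.52·3.2 = s² + 5.5s + 4.864.
So ω_n² = 4.864 ⇒ ω_n = 2.205 rad/s, and ζ = 5.5/(2ω_n) = 1.25.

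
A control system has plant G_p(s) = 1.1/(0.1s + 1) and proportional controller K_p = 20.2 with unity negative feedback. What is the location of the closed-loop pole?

Closed loop: T(s) = K_p·G_p/(1+K_p·G_p) = 22.22/(0.1s + 1 + 22.22), with pole at s = −(1 + 22.22)/0.1 = −232.2.

s = -232.2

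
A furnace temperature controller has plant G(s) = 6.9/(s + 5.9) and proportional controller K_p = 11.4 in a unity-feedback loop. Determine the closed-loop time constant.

Closed-loop transfer function: T(s) = K_p·G(s)/(1 + K_p·G(s)) = 78.66/(s + 5.9 + 78.66) = 78.66/(s + 84.56).
Time constant τ = 1/84.56 = 0.0118 s.

τ = 0.0118 s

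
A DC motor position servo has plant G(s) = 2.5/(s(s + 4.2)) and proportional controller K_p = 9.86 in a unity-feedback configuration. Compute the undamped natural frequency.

ω_n = 4.96 rad/s

With unity feedback the closed-loop characteristic equation is s² + 4.2s + 9.86·2.5 = s² + 4.2s + 24.65 = 0.
Matching s² + 2ζω_n s + ω_n²: ω_n = √24.65 = 4.965 rad/s and 2ζω_n = 4.2, so ζ = 4.2/(2·4.965) = 0.423.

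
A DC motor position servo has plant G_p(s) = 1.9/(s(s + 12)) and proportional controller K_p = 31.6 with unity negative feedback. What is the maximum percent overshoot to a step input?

2.14%

From 1 + K_pG_p(s) = 0: s² + 12s + 60.04 = 0 ⇒ ω_n = 7.749, ζ = 0.7743.
%OS = 100·exp(−πζ/√(1−ζ²)) = 100·exp(−π·0.7743/√0.4004) = 2.14%.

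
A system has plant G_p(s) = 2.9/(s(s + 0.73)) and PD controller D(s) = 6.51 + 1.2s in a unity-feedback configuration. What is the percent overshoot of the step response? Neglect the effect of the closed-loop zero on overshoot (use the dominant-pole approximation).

Forward path: (6.51 + 1.2s)·2.9/(s(s+0.73)). The closed-loop characteristic equation is s² + (0.73 + 2.9·1.2)s + 2.9·6.51 = 0.
That is s² + 4.21s + 18.88 = 0, so ω_n = 4.345 rad/s and ζ = 4.21/(2·4.345) = 0.4845.
%OS = 100·exp(−πζ/√(1−ζ²)) = 17.6%.

17.6%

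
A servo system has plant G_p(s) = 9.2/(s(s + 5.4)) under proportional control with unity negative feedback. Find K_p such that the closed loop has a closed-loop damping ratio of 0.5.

Closed-loop characteristic equation: s² + 5.4s + K_p·9.2 = 0.
So ω_n = √(9.2K_p) and 2ζω_n = 5.4, giving ζ = 5.4/(2√(9.2K_p)).
Setting ζ = 0.5: √(9.2K_p) = 5.4/(2·0.5) = 5.4, so K_p = 29.16/9.2 = 3.17.

K_p = 3.17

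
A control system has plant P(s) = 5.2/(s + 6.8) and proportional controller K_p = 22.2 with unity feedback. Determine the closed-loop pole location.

Closed-loop transfer function: T(s) = K_p·P(s)/(1 + K_p·P(s)) = 115.4/(s + 6.8 + 115.4) = 115.4/(s + 122.2).
The closed-loop pole is at s = −122.2.

s = -122.2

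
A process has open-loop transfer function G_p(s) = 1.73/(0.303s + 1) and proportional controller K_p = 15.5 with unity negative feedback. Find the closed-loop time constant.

τ = 0.0109 s

Closed loop: T(s) = K_p·G_p/(1+K_p·G_p) = 26.82/(0.303s + 1 + 26.82), with pole at s = −(1 + 26.82)/0.303 = −91.8.
Closed-loop time constant τ = 1/91.8 = 0.0109 s.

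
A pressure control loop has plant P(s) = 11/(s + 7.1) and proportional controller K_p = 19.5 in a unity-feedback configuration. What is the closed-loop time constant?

τ = 0.00451 s

Closed-loop transfer function: T(s) = K_p·P(s)/(1 + K_p·P(s)) = 214.5/(s + 7.1 + 214.5) = 214.5/(s + 221.6).
Time constant τ = 1/221.6 = 0.00451 s.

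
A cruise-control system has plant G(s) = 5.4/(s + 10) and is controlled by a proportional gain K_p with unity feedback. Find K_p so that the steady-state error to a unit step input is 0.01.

K_p = 183

Steady-state error for a unit step on this type-0 loop is 1/(1 + K_p·G(0)).
G(0) = 0.54. Require 1/(1 + K_p·0.54) = 0.01, so 1 + 0.54·K_p = 100.
K_p = (100 − 1)/0.54 = 183.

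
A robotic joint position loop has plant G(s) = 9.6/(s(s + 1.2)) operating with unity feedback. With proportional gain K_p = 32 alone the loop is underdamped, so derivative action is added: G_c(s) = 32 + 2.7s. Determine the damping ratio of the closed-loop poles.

ζ = 0.774

Forward path: (32 + 2.7s)·9.6/(s(s+1.2)). The closed-loop characteristic equation is s² + (1.2 + 9.6·2.7)s + 9.6·32 = 0.
That is s² + 27.12s + 307.2 = 0, so ω_n = 17.53 rad/s and ζ = 27.12/(2·17.53) = 0.7737.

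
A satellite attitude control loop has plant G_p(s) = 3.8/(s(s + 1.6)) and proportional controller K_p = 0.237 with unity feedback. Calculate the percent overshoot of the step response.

From 1 + K_pG_p(s) = 0: s² + 1.6s + 0.9006 = 0 ⇒ ω_n = 0.949, ζ = 0.843.
%OS = 100·exp(−πζ/√(1−ζ²)) = 100·exp(−π·0.843/√0.2894) = 0.728%.

0.728%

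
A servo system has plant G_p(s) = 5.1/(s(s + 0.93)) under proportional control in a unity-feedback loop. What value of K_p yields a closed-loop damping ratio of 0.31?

K_p = 0.441

Closed-loop characteristic equation: s² + 0.93s + K_p·5.1 = 0.
So ω_n = √(5.1K_p) and 2ζω_n = 0.93, giving ζ = 0.93/(2√(5.1K_p)).
Setting ζ = 0.31: √(5.1K_p) = 0.93/(2·0.31) = 1.5, so K_p = 2.25/5.1 = 0.441.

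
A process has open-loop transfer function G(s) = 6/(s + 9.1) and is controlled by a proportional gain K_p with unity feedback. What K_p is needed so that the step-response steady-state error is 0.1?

K_p = 13.7

For a type-0 loop with proportional control, e_ss = 1/(1 + K_p·G(0)).
G(0) = 0.6593. Require 1/(1 + K_p·0.6593) = 0.1, so 1 + 0.6593·K_p = 10.
K_p = (10 − 1)/0.6593 = 13.7.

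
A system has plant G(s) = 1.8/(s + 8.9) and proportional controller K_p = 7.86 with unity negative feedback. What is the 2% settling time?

T_s ≈ 0.174 s

Closed-loop transfer function: T(s) = K_p·G(s)/(1 + K_p·G(s)) = 14.15/(s + 8.9 + 14.15) = 14.15/(s + 23.05).
Time constant τ = 1/23.05 = 0.04339 s, so the 2% settling time is about 4τ = 0.174 s.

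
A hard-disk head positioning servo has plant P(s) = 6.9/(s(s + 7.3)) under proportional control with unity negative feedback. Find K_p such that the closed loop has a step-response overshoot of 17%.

From %OS = 100·exp(−πζ/√(1−ζ²)) = 17%, ζ = −ln(0.17)/√(π²+ln²(0.17)) = 0.4913.
Characteristic equation s² + 7.3s + 6.9K_p = 0 gives ζ = 7.3/(2√(6.9K_p)).
Setting ζ = 0.4913: √(6.9K_p) = 7.3/(2·0.4913) = 7.43, so K_p = 55.2/6.9 = 8.

K_p = 8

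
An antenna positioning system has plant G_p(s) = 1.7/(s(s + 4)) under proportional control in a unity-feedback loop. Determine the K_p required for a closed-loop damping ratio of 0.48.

Closed-loop characteristic equation: s² + 4s + K_p·1.7 = 0.
So ω_n = √(1.7K_p) and 2ζω_n = 4, giving ζ = 4/(2√(1.7K_p)).
Setting ζ = 0.48: √(1.7K_p) = 4/(2·0.48) = 4.167, so K_p = 17.36/1.7 = 10.2.

K_p = 10.2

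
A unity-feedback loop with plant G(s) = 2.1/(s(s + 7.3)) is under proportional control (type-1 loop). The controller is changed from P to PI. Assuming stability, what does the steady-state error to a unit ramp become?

0

The integrator raises the loop to type 2, so K_v → ∞ and e_ss to a ramp is zero.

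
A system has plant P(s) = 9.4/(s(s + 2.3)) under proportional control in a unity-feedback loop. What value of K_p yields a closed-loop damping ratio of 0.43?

Closed-loop characteristic equation: s² + 2.3s + K_p·9.4 = 0.
So ω_n = √(9.4K_p) and 2ζω_n = 2.3, giving ζ = 2.3/(2√(9.4K_p)).
Setting ζ = 0.43: √(9.4K_p) = 2.3/(2·0.43) = 2.674, so K_p = 7.153/9.4 = 0.761.

K_p = 0.761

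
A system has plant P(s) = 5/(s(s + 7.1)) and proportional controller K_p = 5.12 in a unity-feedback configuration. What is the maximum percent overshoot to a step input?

The closed-loop denominator s² + 7.1s + 25.6 gives ω_n = √25.6 = 5.06 and ζ = 7.1/(2ω_n) = 0.7016.
%OS = 100·exp(−πζ/√(1−ζ²)) = 100·exp(−π·0.7016/√0.5077) = 4.53%.

4.53%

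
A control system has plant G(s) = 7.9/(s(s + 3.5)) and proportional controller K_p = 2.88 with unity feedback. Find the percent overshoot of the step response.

29%

Closed-loop characteristic equation: s² + 3.5s + 22.75 = 0, so ω_n = 4.77 rad/s and ζ = 3.5/(2·4.77) = 0.3669.
%OS = 100·exp(−πζ/√(1−ζ²)) = 100·exp(−π·0.3669/√0.8654) = 29%.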